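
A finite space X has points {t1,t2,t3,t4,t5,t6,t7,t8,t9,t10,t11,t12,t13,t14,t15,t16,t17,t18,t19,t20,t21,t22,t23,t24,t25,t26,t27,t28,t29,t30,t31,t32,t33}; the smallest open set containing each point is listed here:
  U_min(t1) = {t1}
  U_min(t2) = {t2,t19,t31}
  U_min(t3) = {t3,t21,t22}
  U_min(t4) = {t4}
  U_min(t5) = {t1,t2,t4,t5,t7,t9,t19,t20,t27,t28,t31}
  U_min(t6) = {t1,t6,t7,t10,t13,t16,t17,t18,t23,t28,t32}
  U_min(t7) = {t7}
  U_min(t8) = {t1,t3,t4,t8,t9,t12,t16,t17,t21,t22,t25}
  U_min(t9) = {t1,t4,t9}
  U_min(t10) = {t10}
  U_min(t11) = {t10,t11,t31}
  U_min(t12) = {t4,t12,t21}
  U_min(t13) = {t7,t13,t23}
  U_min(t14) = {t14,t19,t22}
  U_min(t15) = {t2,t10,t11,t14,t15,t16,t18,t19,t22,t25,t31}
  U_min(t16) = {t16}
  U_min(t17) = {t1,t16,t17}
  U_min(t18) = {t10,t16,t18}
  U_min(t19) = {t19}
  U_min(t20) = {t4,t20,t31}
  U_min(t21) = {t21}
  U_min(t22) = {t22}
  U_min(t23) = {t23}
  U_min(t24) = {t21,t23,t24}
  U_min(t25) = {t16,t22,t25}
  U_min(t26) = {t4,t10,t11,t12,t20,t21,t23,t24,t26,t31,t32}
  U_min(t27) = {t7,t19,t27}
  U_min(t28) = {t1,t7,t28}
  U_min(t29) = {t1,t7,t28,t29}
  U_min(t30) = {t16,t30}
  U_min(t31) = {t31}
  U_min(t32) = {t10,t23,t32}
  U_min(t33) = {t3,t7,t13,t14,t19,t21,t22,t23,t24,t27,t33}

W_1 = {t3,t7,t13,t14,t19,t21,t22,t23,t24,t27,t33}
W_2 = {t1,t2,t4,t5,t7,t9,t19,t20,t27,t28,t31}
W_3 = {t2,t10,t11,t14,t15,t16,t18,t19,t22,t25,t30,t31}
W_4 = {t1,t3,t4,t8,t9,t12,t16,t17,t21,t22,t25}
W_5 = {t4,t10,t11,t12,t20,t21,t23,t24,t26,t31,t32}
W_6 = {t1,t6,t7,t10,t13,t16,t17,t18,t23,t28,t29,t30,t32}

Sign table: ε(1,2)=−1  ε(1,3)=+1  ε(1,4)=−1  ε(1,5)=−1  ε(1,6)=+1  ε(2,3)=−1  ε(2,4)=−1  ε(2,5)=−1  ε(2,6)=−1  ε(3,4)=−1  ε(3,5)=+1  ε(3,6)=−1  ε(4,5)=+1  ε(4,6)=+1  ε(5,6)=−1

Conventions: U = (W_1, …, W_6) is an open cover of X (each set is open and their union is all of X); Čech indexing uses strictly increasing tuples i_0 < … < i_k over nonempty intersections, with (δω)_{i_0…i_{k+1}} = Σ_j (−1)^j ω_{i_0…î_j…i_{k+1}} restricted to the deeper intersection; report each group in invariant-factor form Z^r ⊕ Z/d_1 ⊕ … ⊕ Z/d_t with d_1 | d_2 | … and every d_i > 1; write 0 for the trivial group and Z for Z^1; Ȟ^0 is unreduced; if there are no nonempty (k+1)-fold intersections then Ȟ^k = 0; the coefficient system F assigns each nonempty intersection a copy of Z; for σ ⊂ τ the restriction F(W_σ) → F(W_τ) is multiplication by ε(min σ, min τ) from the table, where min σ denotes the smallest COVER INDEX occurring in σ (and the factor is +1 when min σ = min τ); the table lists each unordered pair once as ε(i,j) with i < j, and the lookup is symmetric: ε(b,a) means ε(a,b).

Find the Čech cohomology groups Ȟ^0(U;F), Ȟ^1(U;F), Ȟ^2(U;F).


Ȟ^0 ≅ 0; Ȟ^1 ≅ Z/2; Ȟ^2 ≅ Z

nerve of the cover:
  W12={t7,t19,t27} W13={t14,t19,t22} W14={t3,t21,t22} W15={t21,t23,t24} W16={t7,t13,t23} W23={t2,t19,t31} W24={t1,t4,t9} W25={t4,t20,t31} W26={t1,t7,t28} W34={t16,t22,t25} W35={t10,t11,t31} W36={t10,t16,t18,t30} W45={t4,t12,t21} W46={t1,t16,t17} W56={t10,t23,t32}
  W123={t19} W126={t7} W134={t22} W145={t21} W156={t23} W235={t31} W245={t4} W246={t1} W346={t16} W356={t10}
C dims 6,15,10; δ0: rk 6, SNF 1^5·2; δ1: rk 9, SNF 1^9
Ȟ^0 = (6 − 6) − 0 = 0, so Ȟ^0 ≅ 0
Ȟ^1 = (15 − 9) − 6 = 0 plus torsion [2], so Ȟ^1 ≅ Z/2
Ȟ^2 = (10 − 0) − 9 = 1, so Ȟ^2 ≅ Z


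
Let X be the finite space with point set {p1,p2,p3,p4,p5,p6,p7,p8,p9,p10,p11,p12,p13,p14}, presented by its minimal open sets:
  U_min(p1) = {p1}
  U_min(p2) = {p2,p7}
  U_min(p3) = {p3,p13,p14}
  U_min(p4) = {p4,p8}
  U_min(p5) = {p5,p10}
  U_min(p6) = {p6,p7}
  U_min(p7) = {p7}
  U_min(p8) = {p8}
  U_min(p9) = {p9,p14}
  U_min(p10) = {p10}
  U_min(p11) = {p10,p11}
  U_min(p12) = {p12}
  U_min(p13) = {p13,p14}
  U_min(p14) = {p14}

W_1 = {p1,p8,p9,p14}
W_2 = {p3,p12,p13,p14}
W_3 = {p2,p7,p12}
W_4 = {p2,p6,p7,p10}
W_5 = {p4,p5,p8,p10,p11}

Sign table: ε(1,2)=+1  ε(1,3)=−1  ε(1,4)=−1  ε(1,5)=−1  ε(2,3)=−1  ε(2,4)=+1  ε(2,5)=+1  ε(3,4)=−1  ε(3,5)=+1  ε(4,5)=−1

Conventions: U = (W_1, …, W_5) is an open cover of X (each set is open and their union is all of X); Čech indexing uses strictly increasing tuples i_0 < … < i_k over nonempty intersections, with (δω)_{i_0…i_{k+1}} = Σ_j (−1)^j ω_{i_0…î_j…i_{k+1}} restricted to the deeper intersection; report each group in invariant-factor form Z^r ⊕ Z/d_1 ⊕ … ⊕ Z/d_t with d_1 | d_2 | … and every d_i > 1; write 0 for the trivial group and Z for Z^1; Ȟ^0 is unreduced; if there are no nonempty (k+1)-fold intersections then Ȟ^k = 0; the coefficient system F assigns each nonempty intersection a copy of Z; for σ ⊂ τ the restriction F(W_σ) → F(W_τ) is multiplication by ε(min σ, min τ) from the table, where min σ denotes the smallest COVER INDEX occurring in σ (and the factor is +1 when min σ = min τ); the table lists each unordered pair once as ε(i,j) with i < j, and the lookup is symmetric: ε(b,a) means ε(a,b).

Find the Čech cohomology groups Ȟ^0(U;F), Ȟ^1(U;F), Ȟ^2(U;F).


nonempty intersections:
  W12={p14} W15={p8} W23={p12} W34={p2,p7} W45={p10}
C dims 5,5; δ0: rk 4, SNF 1^4
Ȟ^0: (5−4)−0=1 ⇒ Z
Ȟ^1: (5−0)−4=1 ⇒ Z
Ȟ^2: (0−0)−0=0 ⇒ 0

Ȟ^0 ≅ Z,  Ȟ^1 ≅ Z,  Ȟ^2 ≅ 0


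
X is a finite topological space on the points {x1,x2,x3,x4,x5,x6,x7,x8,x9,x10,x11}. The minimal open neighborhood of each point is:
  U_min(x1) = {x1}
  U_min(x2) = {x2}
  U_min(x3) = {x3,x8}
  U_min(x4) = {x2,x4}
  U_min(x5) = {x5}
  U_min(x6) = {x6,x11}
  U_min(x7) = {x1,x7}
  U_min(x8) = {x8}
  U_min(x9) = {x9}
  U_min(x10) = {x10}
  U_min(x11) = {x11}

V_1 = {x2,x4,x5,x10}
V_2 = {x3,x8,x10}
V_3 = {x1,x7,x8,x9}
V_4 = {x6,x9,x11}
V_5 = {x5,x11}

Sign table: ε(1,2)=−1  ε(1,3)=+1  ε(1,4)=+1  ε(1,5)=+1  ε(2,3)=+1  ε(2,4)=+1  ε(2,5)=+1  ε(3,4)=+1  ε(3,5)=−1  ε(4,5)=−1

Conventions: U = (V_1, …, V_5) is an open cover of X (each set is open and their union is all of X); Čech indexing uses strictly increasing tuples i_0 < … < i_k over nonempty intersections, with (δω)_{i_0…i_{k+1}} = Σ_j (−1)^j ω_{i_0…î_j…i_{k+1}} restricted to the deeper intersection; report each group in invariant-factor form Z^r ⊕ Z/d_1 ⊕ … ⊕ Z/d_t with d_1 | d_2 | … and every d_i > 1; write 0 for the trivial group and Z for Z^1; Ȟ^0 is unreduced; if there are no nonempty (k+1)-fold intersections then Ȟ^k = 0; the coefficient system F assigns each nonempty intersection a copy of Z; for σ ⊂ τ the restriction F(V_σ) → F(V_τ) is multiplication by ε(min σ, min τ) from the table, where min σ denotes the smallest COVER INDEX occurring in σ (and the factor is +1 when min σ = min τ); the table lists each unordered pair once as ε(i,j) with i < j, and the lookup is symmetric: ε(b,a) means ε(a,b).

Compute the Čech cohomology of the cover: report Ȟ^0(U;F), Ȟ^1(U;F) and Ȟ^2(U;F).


Ȟ^0(U;F) ≅ Z,  Ȟ^1(U;F) ≅ Z,  Ȟ^2(U;F) ≅ 0

nonempty overlaps:
  V12={x10} V15={x5} V23={x8} V34={x9} V45={x11}
C dims 5,5; δ0: rk 4, SNF 1^4
degree 0: 5−4−0 = 1 → Ȟ^0 ≅ Z
degree 1: 5−0−4 = 1 → Ȟ^1 ≅ Z
degree 2: 0−0−0 = 0 → Ȟ^2 ≅ 0


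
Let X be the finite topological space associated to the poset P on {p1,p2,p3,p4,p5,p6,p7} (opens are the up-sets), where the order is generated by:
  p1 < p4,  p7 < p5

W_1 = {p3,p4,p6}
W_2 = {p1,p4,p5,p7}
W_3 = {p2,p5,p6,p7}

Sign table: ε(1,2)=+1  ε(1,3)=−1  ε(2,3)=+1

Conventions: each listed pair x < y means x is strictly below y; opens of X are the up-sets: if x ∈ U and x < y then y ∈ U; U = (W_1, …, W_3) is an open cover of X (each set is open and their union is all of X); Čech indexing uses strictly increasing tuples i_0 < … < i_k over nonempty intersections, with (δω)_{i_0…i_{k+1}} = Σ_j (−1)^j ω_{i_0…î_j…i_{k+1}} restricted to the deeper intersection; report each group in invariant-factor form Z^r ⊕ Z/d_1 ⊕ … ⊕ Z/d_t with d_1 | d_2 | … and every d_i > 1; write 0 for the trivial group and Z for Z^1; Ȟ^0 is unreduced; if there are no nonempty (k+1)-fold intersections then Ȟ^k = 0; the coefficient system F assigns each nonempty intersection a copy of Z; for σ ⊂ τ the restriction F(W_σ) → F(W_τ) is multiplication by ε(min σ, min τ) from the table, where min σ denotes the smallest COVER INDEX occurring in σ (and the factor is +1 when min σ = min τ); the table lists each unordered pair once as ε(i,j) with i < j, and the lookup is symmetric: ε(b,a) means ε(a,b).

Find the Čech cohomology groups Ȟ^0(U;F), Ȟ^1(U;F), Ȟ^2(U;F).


Ȟ^0 ≅ 0; Ȟ^1 ≅ Z/2; Ȟ^2 ≅ 0

nonempty intersections:
  W12={p4} W13={p6} W23={p5,p7}
C dims 3,3; δ0: rk 3, SNF 1^2·2
Ȟ^0: (3−3)−0=0 ⇒ 0
Ȟ^1: (3−0)−3=0 plus torsion [2] ⇒ Z/2
Ȟ^2: (0−0)−0=0 ⇒ 0


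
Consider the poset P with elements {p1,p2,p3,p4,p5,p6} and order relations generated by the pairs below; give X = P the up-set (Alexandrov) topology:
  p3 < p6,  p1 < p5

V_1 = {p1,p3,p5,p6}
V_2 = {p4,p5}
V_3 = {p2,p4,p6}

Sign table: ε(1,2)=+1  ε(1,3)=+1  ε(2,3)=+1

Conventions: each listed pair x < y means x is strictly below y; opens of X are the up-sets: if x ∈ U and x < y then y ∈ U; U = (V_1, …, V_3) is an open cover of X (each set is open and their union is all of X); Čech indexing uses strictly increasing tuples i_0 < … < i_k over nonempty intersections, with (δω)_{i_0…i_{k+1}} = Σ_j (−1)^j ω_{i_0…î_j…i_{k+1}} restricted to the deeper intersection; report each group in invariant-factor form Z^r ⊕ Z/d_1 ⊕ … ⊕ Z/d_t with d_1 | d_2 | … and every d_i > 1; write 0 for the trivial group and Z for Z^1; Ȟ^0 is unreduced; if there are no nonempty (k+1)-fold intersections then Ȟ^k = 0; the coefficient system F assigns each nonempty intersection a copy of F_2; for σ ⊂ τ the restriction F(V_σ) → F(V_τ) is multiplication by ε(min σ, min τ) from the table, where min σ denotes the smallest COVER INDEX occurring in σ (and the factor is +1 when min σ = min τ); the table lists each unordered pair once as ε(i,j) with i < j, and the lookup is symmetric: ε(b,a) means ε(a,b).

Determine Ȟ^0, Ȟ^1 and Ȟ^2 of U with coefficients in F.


nerve of the cover:
  V12={p5} V13={p6} V23={p4}
C dims 3,3; δ0: rk_F2 2
Ȟ^0 = (3 − 2) − 0 = 1, so Ȟ^0 ≅ Z/2
Ȟ^1 = (3 − 0) − 2 = 1, so Ȟ^1 ≅ Z/2
Ȟ^2 = (0 − 0) − 0 = 0, so Ȟ^2 ≅ 0

Ȟ^0(U;F) ≅ Z/2, Ȟ^1(U;F) ≅ Z/2, Ȟ^2(U;F) ≅ 0


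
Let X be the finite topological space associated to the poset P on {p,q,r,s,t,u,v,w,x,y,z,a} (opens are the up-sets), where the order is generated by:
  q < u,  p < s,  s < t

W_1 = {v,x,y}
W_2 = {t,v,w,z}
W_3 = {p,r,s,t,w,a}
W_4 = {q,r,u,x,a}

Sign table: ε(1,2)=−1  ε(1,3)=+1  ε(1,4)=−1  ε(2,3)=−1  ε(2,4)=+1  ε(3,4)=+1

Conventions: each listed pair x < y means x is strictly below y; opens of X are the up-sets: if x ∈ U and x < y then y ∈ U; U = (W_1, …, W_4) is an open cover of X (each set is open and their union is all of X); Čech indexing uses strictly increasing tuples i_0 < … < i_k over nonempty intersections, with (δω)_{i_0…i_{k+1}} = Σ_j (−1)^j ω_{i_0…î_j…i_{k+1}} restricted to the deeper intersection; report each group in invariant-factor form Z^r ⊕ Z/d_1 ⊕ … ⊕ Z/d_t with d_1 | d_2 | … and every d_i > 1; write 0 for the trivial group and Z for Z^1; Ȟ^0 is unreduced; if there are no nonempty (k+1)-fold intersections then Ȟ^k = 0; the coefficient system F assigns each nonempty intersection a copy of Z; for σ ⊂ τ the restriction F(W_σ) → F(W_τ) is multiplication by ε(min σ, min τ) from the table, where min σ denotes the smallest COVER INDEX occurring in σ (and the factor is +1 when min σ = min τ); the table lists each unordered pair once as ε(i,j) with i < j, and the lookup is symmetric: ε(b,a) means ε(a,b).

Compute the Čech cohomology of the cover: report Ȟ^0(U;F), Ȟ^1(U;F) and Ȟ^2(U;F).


nonempty intersections:
  W12={v} W14={x} W23={t,w} W34={r,a}
C dims 4,4; δ0: rk 4, SNF 1^3·2
Ȟ^0: (4−4)−0=0 ⇒ 0
Ȟ^1: (4−0)−4=0 plus torsion [2] ⇒ Z/2
Ȟ^2: (0−0)−0=0 ⇒ 0

Ȟ^0 ≅ 0, Ȟ^1 ≅ Z/2 and Ȟ^2 ≅ 0


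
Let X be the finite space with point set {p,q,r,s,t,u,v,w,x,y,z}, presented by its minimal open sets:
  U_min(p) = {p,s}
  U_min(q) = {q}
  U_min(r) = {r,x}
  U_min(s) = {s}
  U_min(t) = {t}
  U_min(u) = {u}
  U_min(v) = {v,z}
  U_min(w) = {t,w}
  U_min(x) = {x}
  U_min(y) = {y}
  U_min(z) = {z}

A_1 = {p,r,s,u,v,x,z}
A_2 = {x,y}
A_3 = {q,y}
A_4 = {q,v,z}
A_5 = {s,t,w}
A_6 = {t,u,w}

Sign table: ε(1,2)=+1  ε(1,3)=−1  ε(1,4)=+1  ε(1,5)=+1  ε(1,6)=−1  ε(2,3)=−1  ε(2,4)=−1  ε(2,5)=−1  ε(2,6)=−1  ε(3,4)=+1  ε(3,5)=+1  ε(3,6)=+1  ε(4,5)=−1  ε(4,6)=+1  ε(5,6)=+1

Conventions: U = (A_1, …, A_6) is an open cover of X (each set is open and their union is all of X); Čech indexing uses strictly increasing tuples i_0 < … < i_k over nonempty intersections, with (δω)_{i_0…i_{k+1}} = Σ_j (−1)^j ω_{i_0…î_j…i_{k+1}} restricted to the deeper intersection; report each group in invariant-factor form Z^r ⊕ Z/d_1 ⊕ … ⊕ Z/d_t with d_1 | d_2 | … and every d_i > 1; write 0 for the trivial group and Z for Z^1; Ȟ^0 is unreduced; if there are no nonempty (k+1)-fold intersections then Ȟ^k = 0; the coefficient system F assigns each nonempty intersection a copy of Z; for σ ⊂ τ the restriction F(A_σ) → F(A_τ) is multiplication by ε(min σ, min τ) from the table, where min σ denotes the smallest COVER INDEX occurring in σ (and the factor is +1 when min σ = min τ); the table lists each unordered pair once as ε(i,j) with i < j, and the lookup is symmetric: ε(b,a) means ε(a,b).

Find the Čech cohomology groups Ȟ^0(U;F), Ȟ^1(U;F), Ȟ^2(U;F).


Ȟ^0(U;F) ≅ 0, Ȟ^1(U;F) ≅ Z ⊕ Z/2, Ȟ^2(U;F) ≅ 0

nonempty overlaps:
  A12={x} A14={v,z} A15={s} A16={u} A23={y} A34={q} A56={t,w}
C dims 6,7; δ0: rk 6, SNF 1^5·2
degree 0: 6−6−0 = 0 → Ȟ^0 ≅ 0
degree 1: 7−0−6 = 1 plus torsion [2] → Ȟ^1 ≅ Z ⊕ Z/2
degree 2: 0−0−0 = 0 → Ȟ^2 ≅ 0


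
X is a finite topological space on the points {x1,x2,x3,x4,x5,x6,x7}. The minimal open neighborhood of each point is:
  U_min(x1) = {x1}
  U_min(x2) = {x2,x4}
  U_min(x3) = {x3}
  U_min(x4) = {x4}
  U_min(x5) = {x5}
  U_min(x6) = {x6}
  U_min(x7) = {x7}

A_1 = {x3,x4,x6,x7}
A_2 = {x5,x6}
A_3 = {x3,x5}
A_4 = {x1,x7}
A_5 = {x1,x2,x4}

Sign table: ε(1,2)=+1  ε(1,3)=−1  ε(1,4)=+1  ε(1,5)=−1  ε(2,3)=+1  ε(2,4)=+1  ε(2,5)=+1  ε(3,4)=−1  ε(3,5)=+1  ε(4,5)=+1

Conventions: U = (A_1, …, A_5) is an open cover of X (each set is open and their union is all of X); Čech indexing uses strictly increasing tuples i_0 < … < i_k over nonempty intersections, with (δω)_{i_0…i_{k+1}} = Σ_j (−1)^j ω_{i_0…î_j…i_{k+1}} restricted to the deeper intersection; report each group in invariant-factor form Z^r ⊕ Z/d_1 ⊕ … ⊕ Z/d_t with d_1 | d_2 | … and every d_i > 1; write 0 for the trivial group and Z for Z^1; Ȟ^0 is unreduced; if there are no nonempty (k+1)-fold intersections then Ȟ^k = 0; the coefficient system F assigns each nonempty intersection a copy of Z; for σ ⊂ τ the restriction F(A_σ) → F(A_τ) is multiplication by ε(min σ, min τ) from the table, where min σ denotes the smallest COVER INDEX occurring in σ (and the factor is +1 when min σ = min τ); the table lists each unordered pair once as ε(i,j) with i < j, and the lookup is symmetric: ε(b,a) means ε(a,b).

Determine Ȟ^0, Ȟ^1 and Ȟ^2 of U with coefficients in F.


Ȟ^0 ≅ 0; Ȟ^1 ≅ Z ⊕ Z/2; Ȟ^2 ≅ 0

nerve of the cover:
  A12={x6} A13={x3} A14={x7} A15={x4} A23={x5} A45={x1}
C dims 5,6; δ0: rk 5, SNF 1^4·2
Ȟ^0 = (5 − 5) − 0 = 0, so Ȟ^0 ≅ 0
Ȟ^1 = (6 − 0) − 5 = 1 plus torsion [2], so Ȟ^1 ≅ Z ⊕ Z/2
Ȟ^2 = (0 − 0) − 0 = 0, so Ȟ^2 ≅ 0


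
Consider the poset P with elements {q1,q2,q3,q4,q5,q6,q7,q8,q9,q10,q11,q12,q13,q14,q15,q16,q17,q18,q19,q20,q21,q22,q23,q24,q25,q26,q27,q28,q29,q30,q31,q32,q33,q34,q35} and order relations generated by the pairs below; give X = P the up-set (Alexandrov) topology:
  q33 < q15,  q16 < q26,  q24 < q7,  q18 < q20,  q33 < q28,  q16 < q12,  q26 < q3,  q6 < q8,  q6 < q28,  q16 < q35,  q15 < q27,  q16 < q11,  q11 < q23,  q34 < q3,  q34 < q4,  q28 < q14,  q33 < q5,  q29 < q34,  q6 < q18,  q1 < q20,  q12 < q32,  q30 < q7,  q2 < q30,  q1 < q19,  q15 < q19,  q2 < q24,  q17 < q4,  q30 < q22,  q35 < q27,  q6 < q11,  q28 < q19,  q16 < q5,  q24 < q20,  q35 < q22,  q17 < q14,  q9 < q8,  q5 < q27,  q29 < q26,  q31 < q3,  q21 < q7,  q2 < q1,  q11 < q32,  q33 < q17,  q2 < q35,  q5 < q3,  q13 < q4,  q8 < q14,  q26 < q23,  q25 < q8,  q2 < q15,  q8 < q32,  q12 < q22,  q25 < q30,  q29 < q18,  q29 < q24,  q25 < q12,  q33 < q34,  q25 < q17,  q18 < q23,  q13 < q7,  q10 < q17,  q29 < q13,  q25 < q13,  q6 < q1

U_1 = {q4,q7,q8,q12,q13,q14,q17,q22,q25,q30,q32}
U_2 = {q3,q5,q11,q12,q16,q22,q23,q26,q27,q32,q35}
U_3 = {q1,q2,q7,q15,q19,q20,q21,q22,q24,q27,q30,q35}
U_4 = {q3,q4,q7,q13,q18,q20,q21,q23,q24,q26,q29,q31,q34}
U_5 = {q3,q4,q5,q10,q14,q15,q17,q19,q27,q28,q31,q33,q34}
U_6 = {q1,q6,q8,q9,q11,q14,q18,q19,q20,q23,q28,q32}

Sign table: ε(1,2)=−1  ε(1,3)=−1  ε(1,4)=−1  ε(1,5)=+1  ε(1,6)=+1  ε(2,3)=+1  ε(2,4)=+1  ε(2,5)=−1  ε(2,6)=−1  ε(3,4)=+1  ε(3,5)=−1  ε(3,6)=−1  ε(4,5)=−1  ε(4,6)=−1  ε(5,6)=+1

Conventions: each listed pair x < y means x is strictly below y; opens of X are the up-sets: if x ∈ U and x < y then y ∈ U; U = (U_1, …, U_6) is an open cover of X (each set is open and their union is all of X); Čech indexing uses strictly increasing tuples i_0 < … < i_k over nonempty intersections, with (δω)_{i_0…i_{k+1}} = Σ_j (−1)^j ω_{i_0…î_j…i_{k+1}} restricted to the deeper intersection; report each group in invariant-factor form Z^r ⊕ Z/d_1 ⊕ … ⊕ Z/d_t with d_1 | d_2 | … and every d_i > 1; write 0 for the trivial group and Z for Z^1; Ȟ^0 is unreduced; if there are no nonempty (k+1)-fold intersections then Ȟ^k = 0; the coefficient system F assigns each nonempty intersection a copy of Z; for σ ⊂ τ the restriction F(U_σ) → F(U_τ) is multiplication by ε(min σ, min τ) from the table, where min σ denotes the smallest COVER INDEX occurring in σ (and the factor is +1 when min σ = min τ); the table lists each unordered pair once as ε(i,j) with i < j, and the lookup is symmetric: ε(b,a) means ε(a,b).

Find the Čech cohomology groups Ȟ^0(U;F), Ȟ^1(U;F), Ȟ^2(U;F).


intersection data:
  U12={q12,q22,q32} U13={q7,q22,q30} U14={q4,q7,q13} U15={q4,q14,q17} U16={q8,q14,q32} U23={q22,q27,q35} U24={q3,q23,q26} U25={q3,q5,q27} U26={q11,q23,q32} U34={q7,q20,q21,q24} U35={q15,q19,q27} U36={q1,q19,q20} U45={q3,q4,q31,q34} U46={q18,q20,q23} U56={q14,q19,q28}
  U123={q22} U126={q32} U134={q7} U145={q4} U156={q14} U235={q27} U245={q3} U246={q23} U346={q20} U356={q19}
C dims 6,15,10; δ0: rk 5, SNF 1^5; δ1: rk 10, SNF 1^9·2
Ȟ^0 = (6 − 5) − 0 = 1, so Ȟ^0 ≅ Z
Ȟ^1 = (15 − 10) − 5 = 0, so Ȟ^1 ≅ 0
Ȟ^2 = (10 − 0) − 10 = 0 plus torsion [2], so Ȟ^2 ≅ Z/2

Ȟ^0(U;F) ≅ Z; Ȟ^1(U;F) ≅ 0; Ȟ^2(U;F) ≅ Z/2


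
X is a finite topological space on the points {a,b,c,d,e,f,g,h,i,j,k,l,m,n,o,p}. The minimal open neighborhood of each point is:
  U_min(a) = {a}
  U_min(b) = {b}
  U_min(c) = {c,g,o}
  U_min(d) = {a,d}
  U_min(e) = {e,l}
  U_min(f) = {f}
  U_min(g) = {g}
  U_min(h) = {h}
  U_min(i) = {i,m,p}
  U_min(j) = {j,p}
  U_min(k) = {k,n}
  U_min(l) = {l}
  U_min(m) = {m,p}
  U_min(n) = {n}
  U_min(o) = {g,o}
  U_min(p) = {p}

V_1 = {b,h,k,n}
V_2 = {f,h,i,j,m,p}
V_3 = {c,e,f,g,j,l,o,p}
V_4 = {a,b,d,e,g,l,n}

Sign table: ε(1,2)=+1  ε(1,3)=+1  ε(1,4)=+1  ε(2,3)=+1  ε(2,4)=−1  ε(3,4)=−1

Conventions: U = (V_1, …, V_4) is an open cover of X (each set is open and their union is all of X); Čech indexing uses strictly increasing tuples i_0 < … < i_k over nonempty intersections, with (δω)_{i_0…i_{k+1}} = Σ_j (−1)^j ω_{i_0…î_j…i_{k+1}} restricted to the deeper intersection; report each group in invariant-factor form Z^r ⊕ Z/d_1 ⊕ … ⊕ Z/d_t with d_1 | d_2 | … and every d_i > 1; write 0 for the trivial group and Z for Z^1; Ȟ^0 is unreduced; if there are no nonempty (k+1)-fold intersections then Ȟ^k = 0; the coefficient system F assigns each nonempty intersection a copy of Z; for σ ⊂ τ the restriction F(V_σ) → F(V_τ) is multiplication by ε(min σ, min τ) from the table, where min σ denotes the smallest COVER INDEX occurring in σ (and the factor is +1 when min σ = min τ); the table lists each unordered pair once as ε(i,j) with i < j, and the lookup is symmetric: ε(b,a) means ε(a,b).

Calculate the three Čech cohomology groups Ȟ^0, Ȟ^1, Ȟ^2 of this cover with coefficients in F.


nerve of the cover:
  V12={h} V14={b,n} V23={f,j,p} V34={e,g,l}
C dims 4,4; δ0: rk 4, SNF 1^3·2
Ȟ^0 = (4 − 4) − 0 = 0, so Ȟ^0 ≅ 0
Ȟ^1 = (4 − 0) − 4 = 0 plus torsion [2], so Ȟ^1 ≅ Z/2
Ȟ^2 = (0 − 0) − 0 = 0, so Ȟ^2 ≅ 0

Ȟ^0 ≅ 0,  Ȟ^1 ≅ Z/2,  Ȟ^2 ≅ 0


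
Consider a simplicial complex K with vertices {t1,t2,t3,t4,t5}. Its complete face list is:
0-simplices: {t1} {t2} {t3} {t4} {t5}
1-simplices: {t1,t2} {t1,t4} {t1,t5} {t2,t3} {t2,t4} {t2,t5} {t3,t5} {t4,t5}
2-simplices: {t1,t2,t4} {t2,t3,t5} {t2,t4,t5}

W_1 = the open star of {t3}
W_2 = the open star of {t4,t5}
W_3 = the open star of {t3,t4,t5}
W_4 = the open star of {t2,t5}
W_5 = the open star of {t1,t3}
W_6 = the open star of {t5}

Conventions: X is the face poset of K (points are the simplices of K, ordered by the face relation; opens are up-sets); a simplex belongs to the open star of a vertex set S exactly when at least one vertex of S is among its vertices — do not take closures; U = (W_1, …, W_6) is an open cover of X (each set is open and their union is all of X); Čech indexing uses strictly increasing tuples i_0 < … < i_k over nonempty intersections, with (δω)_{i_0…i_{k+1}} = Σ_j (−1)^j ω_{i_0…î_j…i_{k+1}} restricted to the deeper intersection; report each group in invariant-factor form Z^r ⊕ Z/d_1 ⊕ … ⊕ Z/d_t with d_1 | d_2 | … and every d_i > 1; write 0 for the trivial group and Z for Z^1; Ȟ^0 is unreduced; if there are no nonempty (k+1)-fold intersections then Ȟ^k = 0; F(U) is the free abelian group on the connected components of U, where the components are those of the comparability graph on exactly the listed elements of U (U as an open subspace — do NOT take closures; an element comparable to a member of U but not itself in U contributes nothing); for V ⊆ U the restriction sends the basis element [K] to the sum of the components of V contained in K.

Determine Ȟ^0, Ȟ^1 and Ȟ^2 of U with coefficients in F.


Ȟ^0(U;F) ≅ Z, Ȟ^1(U;F) ≅ Z, Ȟ^2(U;F) ≅ 0

cover nerve:
  W1={{t3},{t2,t3},{t3,t5},{t2,t3,t5}} W2={{t4},{t5},{t1,t4},{t1,t5},{t2,t4},{t2,t5},{t3,t5},{t4,t5},{t1,t2,t4},{t2,t3,t5},{t2,t4,t5}} W3={{t3},{t4},{t5},{t1,t4},{t1,t5},{t2,t3},{t2,t4},{t2,t5},{t3,t5},{t4,t5},{t1,t2,t4},{t2,t3,t5},{t2,t4,t5}} W4={{t2},{t5},{t1,t2},{t1,t5},{t2,t3},{t2,t4},{t2,t5},{t3,t5},{t4,t5},{t1,t2,t4},{t2,t3,t5},{t2,t4,t5}} W5={{t1},{t3},{t1,t2},{t1,t4},{t1,t5},{t2,t3},{t3,t5},{t1,t2,t4},{t2,t3,t5}} W6={{t5},{t1,t5},{t2,t5},{t3,t5},{t4,t5},{t2,t3,t5},{t2,t4,t5}}
  W12={{t3,t5},{t2,t3,t5}} W13={{t3},{t2,t3},{t3,t5},{t2,t3,t5}} W14={{t2,t3},{t3,t5},{t2,t3,t5}} W15={{t3},{t2,t3},{t3,t5},{t2,t3,t5}} W16={{t3,t5},{t2,t3,t5}} W23={{t4},{t5},{t1,t4},{t1,t5},{t2,t4},{t2,t5},{t3,t5},{t4,t5},{t1,t2,t4},{t2,t3,t5},{t2,t4,t5}} W24={{t5},{t1,t5},{t2,t4},{t2,t5},{t3,t5},{t4,t5},{t1,t2,t4},{t2,t3,t5},{t2,t4,t5}} W25={{t1,t4},{t1,t5},{t3,t5},{t1,t2,t4},{t2,t3,t5}} W26={{t5},{t1,t5},{t2,t5},{t3,t5},{t4,t5},{t2,t3,t5},{t2,t4,t5}} W34={{t5},{t1,t5},{t2,t3},{t2,t4},{t2,t5},{t3,t5},{t4,t5},{t1,t2,t4},{t2,t3,t5},{t2,t4,t5}} W35={{t3},{t1,t4},{t1,t5},{t2,t3},{t3,t5},{t1,t2,t4},{t2,t3,t5}} W36={{t5},{t1,t5},{t2,t5},{t3,t5},{t4,t5},{t2,t3,t5},{t2,t4,t5}} W45={{t1,t2},{t1,t5},{t2,t3},{t3,t5},{t1,t2,t4},{t2,t3,t5}} W46={{t5},{t1,t5},{t2,t5},{t3,t5},{t4,t5},{t2,t3,t5},{t2,t4,t5}} W56={{t1,t5},{t3,t5},{t2,t3,t5}}
  W123={{t3,t5},{t2,t3,t5}} W124={{t3,t5},{t2,t3,t5}} W125={{t3,t5},{t2,t3,t5}} W126={{t3,t5},{t2,t3,t5}} W134={{t2,t3},{t3,t5},{t2,t3,t5}} W135={{t3},{t2,t3},{t3,t5},{t2,t3,t5}} W136={{t3,t5},{t2,t3,t5}} W145={{t2,t3},{t3,t5},{t2,t3,t5}} W146={{t3,t5},{t2,t3,t5}} W156={{t3,t5},{t2,t3,t5}} W234={{t5},{t1,t5},{t2,t4},{t2,t5},{t3,t5},{t4,t5},{t1,t2,t4},{t2,t3,t5},{t2,t4,t5}} W235={{t1,t4},{t1,t5},{t3,t5},{t1,t2,t4},{t2,t3,t5}} W236={{t5},{t1,t5},{t2,t5},{t3,t5},{t4,t5},{t2,t3,t5},{t2,t4,t5}} W245={{t1,t5},{t3,t5},{t1,t2,t4},{t2,t3,t5}} W246={{t5},{t1,t5},{t2,t5},{t3,t5},{t4,t5},{t2,t3,t5},{t2,t4,t5}} W256={{t1,t5},{t3,t5},{t2,t3,t5}} W345={{t1,t5},{t2,t3},{t3,t5},{t1,t2,t4},{t2,t3,t5}} W346={{t5},{t1,t5},{t2,t5},{t3,t5},{t4,t5},{t2,t3,t5},{t2,t4,t5}} W356={{t1,t5},{t3,t5},{t2,t3,t5}} W456={{t1,t5},{t3,t5},{t2,t3,t5}}
  W1234={{t3,t5},{t2,t3,t5}} W1235={{t3,t5},{t2,t3,t5}} W1236={{t3,t5},{t2,t3,t5}} W1245={{t3,t5},{t2,t3,t5}} W1246={{t3,t5},{t2,t3,t5}} W1256={{t3,t5},{t2,t3,t5}} W1345={{t2,t3},{t3,t5},{t2,t3,t5}} W1346={{t3,t5},{t2,t3,t5}} W1356={{t3,t5},{t2,t3,t5}} W1456={{t3,t5},{t2,t3,t5}} W2345={{t1,t5},{t3,t5},{t1,t2,t4},{t2,t3,t5}} W2346={{t5},{t1,t5},{t2,t5},{t3,t5},{t4,t5},{t2,t3,t5},{t2,t4,t5}} W2356={{t1,t5},{t3,t5},{t2,t3,t5}} W2456={{t1,t5},{t3,t5},{t2,t3,t5}} W3456={{t1,t5},{t3,t5},{t2,t3,t5}}
  W12345={{t3,t5},{t2,t3,t5}} W12346={{t3,t5},{t2,t3,t5}} W12356={{t3,t5},{t2,t3,t5}} W12456={{t3,t5},{t2,t3,t5}} W13456={{t3,t5},{t2,t3,t5}} W23456={{t1,t5},{t3,t5},{t2,t3,t5}}
  W123456={{t3,t5},{t2,t3,t5}}
components per intersection:
  W1: {{t3},{t2,t3},{t3,t5},{t2,t3,t5}}
  W2: {{t4},{t5},{t1,t4},{t1,t5},{t2,t4},{t2,t5},{t3,t5},{t4,t5},{t1,t2,t4},{t2,t3,t5},{t2,t4,t5}}
  W3: {{t3},{t4},{t5},{t1,t4},{t1,t5},{t2,t3},{t2,t4},{t2,t5},{t3,t5},{t4,t5},{t1,t2,t4},{t2,t3,t5},{t2,t4,t5}}
  W4: {{t2},{t5},{t1,t2},{t1,t5},{t2,t3},{t2,t4},{t2,t5},{t3,t5},{t4,t5},{t1,t2,t4},{t2,t3,t5},{t2,t4,t5}}
  W5: {{t1},{t1,t2},{t1,t4},{t1,t5},{t1,t2,t4}} {{t3},{t2,t3},{t3,t5},{t2,t3,t5}}
  W6: {{t5},{t1,t5},{t2,t5},{t3,t5},{t4,t5},{t2,t3,t5},{t2,t4,t5}}
  W12: {{t3,t5},{t2,t3,t5}}
  W13: {{t3},{t2,t3},{t3,t5},{t2,t3,t5}}
  W14: {{t2,t3},{t3,t5},{t2,t3,t5}}
  W15: {{t3},{t2,t3},{t3,t5},{t2,t3,t5}}
  W16: {{t3,t5},{t2,t3,t5}}
  W23: {{t4},{t5},{t1,t4},{t1,t5},{t2,t4},{t2,t5},{t3,t5},{t4,t5},{t1,t2,t4},{t2,t3,t5},{t2,t4,t5}}
  W24: {{t5},{t1,t5},{t2,t4},{t2,t5},{t3,t5},{t4,t5},{t1,t2,t4},{t2,t3,t5},{t2,t4,t5}}
  W25: {{t1,t4},{t1,t2,t4}} {{t1,t5}} {{t3,t5},{t2,t3,t5}}
  W26: {{t5},{t1,t5},{t2,t5},{t3,t5},{t4,t5},{t2,t3,t5},{t2,t4,t5}}
  W34: {{t5},{t1,t5},{t2,t3},{t2,t4},{t2,t5},{t3,t5},{t4,t5},{t1,t2,t4},{t2,t3,t5},{t2,t4,t5}}
  W35: {{t3},{t2,t3},{t3,t5},{t2,t3,t5}} {{t1,t4},{t1,t2,t4}} {{t1,t5}}
  W36: {{t5},{t1,t5},{t2,t5},{t3,t5},{t4,t5},{t2,t3,t5},{t2,t4,t5}}
  W45: {{t1,t2},{t1,t2,t4}} {{t1,t5}} {{t2,t3},{t3,t5},{t2,t3,t5}}
  W46: {{t5},{t1,t5},{t2,t5},{t3,t5},{t4,t5},{t2,t3,t5},{t2,t4,t5}}
  W56: {{t1,t5}} {{t3,t5},{t2,t3,t5}}
  W123: {{t3,t5},{t2,t3,t5}}
  W124: {{t3,t5},{t2,t3,t5}}
  W125: {{t3,t5},{t2,t3,t5}}
  W126: {{t3,t5},{t2,t3,t5}}
  W134: {{t2,t3},{t3,t5},{t2,t3,t5}}
  W135: {{t3},{t2,t3},{t3,t5},{t2,t3,t5}}
  W136: {{t3,t5},{t2,t3,t5}}
  W145: {{t2,t3},{t3,t5},{t2,t3,t5}}
  W146: {{t3,t5},{t2,t3,t5}}
  W156: {{t3,t5},{t2,t3,t5}}
  W234: {{t5},{t1,t5},{t2,t4},{t2,t5},{t3,t5},{t4,t5},{t1,t2,t4},{t2,t3,t5},{t2,t4,t5}}
  W235: {{t1,t4},{t1,t2,t4}} {{t1,t5}} {{t3,t5},{t2,t3,t5}}
  W236: {{t5},{t1,t5},{t2,t5},{t3,t5},{t4,t5},{t2,t3,t5},{t2,t4,t5}}
  W245: {{t1,t5}} {{t3,t5},{t2,t3,t5}} {{t1,t2,t4}}
  W246: {{t5},{t1,t5},{t2,t5},{t3,t5},{t4,t5},{t2,t3,t5},{t2,t4,t5}}
  W256: {{t1,t5}} {{t3,t5},{t2,t3,t5}}
  W345: {{t1,t5}} {{t2,t3},{t3,t5},{t2,t3,t5}} {{t1,t2,t4}}
  W346: {{t5},{t1,t5},{t2,t5},{t3,t5},{t4,t5},{t2,t3,t5},{t2,t4,t5}}
  W356: {{t1,t5}} {{t3,t5},{t2,t3,t5}}
  W456: {{t1,t5}} {{t3,t5},{t2,t3,t5}}
  W1234: {{t3,t5},{t2,t3,t5}}
  W1235: {{t3,t5},{t2,t3,t5}}
  W1236: {{t3,t5},{t2,t3,t5}}
  W1245: {{t3,t5},{t2,t3,t5}}
  W1246: {{t3,t5},{t2,t3,t5}}
  W1256: {{t3,t5},{t2,t3,t5}}
  W1345: {{t2,t3},{t3,t5},{t2,t3,t5}}
  W1346: {{t3,t5},{t2,t3,t5}}
  W1356: {{t3,t5},{t2,t3,t5}}
  W1456: {{t3,t5},{t2,t3,t5}}
  W2345: {{t1,t5}} {{t3,t5},{t2,t3,t5}} {{t1,t2,t4}}
  W2346: {{t5},{t1,t5},{t2,t5},{t3,t5},{t4,t5},{t2,t3,t5},{t2,t4,t5}}
  W2356: {{t1,t5}} {{t3,t5},{t2,t3,t5}}
  W2456: {{t1,t5}} {{t3,t5},{t2,t3,t5}}
  W3456: {{t1,t5}} {{t3,t5},{t2,t3,t5}}
  W12345: {{t3,t5},{t2,t3,t5}}
  W12346: {{t3,t5},{t2,t3,t5}}
  W12356: {{t3,t5},{t2,t3,t5}}
  W12456: {{t3,t5},{t2,t3,t5}}
  W13456: {{t3,t5},{t2,t3,t5}}
  W23456: {{t1,t5}} {{t3,t5},{t2,t3,t5}}
  W123456: {{t3,t5},{t2,t3,t5}}
C dims 7,22,29,20; δ0: rk 6, SNF 1^6; δ1: rk 15, SNF 1^15; δ2: rk 14, SNF 1^14
Ȟ^0: (7−6)−0=1 ⇒ Z
Ȟ^1: (22−15)−6=1 ⇒ Z
Ȟ^2: (29−14)−15=0 ⇒ 0


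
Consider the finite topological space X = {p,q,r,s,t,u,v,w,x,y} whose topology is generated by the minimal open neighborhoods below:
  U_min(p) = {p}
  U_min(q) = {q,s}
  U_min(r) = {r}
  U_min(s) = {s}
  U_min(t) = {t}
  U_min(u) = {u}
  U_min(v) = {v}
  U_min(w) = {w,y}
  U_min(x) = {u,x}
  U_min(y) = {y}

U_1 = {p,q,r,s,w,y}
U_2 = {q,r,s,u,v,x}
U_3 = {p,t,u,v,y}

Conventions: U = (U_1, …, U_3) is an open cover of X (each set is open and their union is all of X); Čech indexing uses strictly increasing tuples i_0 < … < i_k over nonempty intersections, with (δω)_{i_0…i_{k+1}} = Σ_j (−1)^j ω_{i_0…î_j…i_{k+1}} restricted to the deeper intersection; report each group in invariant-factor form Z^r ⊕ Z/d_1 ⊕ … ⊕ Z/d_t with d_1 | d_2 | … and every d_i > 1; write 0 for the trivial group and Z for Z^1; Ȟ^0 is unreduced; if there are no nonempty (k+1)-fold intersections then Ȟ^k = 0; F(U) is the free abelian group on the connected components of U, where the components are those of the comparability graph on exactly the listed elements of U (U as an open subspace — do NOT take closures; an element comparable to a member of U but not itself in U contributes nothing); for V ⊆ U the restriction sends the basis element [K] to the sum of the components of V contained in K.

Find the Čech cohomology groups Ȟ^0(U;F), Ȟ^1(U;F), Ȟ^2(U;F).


nonempty intersections:
  U12={q,r,s} U13={p,y} U23={u,v}
components per intersection:
  U1: {p} {q,s} {r} {w,y}
  U2: {q,s} {r} {u,x} {v}
  U3: {p} {t} {u} {v} {y}
  U12: {q,s} {r}
  U13: {p} {y}
  U23: {u} {v}
C dims 13,6; δ0: rk 6, SNF 1^6
Ȟ^0: (13−6)−0=7 ⇒ Z^7
Ȟ^1: (6−0)−6=0 ⇒ 0
Ȟ^2: (0−0)−0=0 ⇒ 0

Ȟ^0 ≅ Z^7, Ȟ^1 ≅ 0 and Ȟ^2 ≅ 0


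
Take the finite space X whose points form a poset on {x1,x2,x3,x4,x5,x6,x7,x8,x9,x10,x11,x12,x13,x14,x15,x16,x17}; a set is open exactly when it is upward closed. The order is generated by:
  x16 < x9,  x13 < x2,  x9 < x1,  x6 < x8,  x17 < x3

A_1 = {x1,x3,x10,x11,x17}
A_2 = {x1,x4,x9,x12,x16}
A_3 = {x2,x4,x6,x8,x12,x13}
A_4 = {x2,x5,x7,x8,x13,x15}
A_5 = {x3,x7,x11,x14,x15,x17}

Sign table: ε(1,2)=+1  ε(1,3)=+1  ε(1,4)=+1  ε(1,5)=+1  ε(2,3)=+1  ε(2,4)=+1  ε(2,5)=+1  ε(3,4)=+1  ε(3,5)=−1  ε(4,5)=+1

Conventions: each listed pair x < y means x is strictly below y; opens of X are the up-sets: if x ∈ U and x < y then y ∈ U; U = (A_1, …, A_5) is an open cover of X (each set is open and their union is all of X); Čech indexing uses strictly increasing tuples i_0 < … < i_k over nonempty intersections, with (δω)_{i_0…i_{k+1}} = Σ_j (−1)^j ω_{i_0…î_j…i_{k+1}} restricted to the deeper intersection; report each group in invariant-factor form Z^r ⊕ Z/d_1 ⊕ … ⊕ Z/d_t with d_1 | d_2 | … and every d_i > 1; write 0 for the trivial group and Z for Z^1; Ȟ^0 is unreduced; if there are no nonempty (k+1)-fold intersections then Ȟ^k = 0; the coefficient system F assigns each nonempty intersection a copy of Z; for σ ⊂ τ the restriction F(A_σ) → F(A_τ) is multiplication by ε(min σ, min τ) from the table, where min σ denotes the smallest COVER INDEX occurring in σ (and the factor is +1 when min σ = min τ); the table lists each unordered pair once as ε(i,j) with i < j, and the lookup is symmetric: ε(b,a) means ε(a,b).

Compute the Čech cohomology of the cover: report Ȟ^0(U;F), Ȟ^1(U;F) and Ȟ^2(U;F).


Ȟ^0(U;F) ≅ Z; Ȟ^1(U;F) ≅ Z; Ȟ^2(U;F) ≅ 0

nonempty intersections:
  A12={x1} A15={x3,x11,x17} A23={x4,x12} A34={x2,x8,x13} A45={x7,x15}
C dims 5,5; δ0: rk 4, SNF 1^4
Ȟ^0: (5−4)−0=1 ⇒ Z
Ȟ^1: (5−0)−4=1 ⇒ Z
Ȟ^2: (0−0)−0=0 ⇒ 0


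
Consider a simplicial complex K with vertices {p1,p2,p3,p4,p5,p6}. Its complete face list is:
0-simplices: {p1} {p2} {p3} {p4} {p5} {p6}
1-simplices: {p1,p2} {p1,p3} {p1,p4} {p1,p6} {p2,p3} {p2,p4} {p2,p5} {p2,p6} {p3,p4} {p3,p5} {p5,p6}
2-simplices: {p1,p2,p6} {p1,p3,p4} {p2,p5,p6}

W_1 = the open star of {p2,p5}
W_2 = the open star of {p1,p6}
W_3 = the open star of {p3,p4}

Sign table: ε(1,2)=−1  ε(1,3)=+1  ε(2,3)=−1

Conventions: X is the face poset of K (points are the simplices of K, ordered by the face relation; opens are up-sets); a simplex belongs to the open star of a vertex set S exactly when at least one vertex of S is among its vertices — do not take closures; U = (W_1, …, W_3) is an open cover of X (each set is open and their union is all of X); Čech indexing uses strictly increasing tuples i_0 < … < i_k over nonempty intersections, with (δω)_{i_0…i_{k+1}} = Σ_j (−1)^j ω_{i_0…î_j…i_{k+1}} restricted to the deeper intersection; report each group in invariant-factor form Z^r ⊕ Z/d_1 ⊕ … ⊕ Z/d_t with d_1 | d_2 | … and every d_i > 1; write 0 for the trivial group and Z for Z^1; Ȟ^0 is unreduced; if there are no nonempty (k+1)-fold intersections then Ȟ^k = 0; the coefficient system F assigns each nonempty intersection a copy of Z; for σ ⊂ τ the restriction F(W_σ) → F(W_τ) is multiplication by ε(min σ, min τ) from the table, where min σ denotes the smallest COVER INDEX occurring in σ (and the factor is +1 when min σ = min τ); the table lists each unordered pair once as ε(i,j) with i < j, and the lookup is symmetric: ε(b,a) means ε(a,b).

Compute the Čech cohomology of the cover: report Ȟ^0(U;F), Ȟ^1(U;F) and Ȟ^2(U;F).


Ȟ^0(U;F) ≅ Z,  Ȟ^1(U;F) ≅ Z,  Ȟ^2(U;F) ≅ 0

nerve simplices:
  W1={{p2},{p5},{p1,p2},{p2,p3},{p2,p4},{p2,p5},{p2,p6},{p3,p5},{p5,p6},{p1,p2,p6},{p2,p5,p6}} W2={{p1},{p6},{p1,p2},{p1,p3},{p1,p4},{p1,p6},{p2,p6},{p5,p6},{p1,p2,p6},{p1,p3,p4},{p2,p5,p6}} W3={{p3},{p4},{p1,p3},{p1,p4},{p2,p3},{p2,p4},{p3,p4},{p3,p5},{p1,p3,p4}}
  W12={{p1,p2},{p2,p6},{p5,p6},{p1,p2,p6},{p2,p5,p6}} W13={{p2,p3},{p2,p4},{p3,p5}} W23={{p1,p3},{p1,p4},{p1,p3,p4}}
C dims 3,3; δ0: rk 2, SNF 1^2
degree 0: 3−2−0 = 1 → Ȟ^0 ≅ Z
degree 1: 3−0−2 = 1 → Ȟ^1 ≅ Z
degree 2: 0−0−0 = 0 → Ȟ^2 ≅ 0


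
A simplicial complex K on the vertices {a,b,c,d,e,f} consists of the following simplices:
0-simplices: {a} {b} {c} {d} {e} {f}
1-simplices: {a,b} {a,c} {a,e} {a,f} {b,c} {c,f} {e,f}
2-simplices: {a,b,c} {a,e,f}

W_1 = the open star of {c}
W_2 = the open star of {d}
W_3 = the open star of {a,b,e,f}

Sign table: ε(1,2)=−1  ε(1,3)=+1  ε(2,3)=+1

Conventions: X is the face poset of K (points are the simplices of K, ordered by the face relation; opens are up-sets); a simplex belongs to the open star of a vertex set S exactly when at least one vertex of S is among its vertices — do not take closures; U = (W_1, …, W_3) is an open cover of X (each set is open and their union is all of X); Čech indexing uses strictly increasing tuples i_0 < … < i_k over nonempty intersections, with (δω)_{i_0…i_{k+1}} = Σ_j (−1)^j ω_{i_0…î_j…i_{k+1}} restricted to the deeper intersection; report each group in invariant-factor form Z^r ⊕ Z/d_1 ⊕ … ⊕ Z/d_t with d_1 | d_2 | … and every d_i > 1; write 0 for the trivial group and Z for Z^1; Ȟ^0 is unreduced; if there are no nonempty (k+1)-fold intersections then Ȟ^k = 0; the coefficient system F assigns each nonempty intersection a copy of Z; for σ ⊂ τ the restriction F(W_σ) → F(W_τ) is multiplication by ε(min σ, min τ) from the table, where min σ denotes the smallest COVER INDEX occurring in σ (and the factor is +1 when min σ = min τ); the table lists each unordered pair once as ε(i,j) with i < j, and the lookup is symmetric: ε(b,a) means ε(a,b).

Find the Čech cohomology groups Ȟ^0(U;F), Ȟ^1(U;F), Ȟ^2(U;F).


Ȟ^0 ≅ Z^2, Ȟ^1 ≅ 0, Ȟ^2 ≅ 0

nerve of the cover:
  W1={{c},{a,c},{b,c},{c,f},{a,b,c}} W2={{d}} W3={{a},{b},{e},{f},{a,b},{a,c},{a,e},{a,f},{b,c},{c,f},{e,f},{a,b,c},{a,e,f}}
  W13={{a,c},{b,c},{c,f},{a,b,c}}
C dims 3,1; δ0: rk 1, SNF 1^1
Ȟ^0 = (3 − 1) − 0 = 2, so Ȟ^0 ≅ Z^2
Ȟ^1 = (1 − 0) − 1 = 0, so Ȟ^1 ≅ 0
Ȟ^2 = (0 − 0) − 0 = 0, so Ȟ^2 ≅ 0


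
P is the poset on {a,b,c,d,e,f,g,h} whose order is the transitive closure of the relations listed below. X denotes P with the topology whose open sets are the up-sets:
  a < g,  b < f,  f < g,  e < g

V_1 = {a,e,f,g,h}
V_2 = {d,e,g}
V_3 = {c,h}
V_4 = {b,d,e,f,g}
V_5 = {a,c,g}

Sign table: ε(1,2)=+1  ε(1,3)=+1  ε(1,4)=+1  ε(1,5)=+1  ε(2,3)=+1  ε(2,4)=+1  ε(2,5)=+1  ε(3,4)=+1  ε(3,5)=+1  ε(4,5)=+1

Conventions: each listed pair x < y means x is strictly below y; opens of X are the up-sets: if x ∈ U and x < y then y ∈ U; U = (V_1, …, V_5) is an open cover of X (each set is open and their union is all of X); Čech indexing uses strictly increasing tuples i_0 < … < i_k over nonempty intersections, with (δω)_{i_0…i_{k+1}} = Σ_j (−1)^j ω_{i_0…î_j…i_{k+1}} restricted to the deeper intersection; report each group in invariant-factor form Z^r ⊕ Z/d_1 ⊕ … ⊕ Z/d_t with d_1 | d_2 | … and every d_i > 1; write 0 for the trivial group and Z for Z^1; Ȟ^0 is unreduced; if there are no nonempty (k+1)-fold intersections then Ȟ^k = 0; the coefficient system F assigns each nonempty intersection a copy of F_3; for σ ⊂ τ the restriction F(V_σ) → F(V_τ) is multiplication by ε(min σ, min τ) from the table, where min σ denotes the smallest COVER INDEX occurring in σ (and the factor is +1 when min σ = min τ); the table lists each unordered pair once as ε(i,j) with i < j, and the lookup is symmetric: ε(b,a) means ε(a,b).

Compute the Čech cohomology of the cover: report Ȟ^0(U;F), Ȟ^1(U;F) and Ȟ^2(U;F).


Ȟ^0(U;F) ≅ Z/3, Ȟ^1(U;F) ≅ Z/3, Ȟ^2(U;F) ≅ 0

cover nerve:
  V12={e,g} V13={h} V14={e,f,g} V15={a,g} V24={d,e,g} V25={g} V35={c} V45={g}
  V124={e,g} V125={g} V145={g} V245={g}
  V1245={g}
C dims 5,8,4,1; δ0: rk_F3 4; δ1: rk_F3 3; δ2: rk_F3 1
Ȟ^0: (5−4)−0=1 ⇒ Z/3
Ȟ^1: (8−3)−4=1 ⇒ Z/3
Ȟ^2: (4−1)−3=0 ⇒ 0


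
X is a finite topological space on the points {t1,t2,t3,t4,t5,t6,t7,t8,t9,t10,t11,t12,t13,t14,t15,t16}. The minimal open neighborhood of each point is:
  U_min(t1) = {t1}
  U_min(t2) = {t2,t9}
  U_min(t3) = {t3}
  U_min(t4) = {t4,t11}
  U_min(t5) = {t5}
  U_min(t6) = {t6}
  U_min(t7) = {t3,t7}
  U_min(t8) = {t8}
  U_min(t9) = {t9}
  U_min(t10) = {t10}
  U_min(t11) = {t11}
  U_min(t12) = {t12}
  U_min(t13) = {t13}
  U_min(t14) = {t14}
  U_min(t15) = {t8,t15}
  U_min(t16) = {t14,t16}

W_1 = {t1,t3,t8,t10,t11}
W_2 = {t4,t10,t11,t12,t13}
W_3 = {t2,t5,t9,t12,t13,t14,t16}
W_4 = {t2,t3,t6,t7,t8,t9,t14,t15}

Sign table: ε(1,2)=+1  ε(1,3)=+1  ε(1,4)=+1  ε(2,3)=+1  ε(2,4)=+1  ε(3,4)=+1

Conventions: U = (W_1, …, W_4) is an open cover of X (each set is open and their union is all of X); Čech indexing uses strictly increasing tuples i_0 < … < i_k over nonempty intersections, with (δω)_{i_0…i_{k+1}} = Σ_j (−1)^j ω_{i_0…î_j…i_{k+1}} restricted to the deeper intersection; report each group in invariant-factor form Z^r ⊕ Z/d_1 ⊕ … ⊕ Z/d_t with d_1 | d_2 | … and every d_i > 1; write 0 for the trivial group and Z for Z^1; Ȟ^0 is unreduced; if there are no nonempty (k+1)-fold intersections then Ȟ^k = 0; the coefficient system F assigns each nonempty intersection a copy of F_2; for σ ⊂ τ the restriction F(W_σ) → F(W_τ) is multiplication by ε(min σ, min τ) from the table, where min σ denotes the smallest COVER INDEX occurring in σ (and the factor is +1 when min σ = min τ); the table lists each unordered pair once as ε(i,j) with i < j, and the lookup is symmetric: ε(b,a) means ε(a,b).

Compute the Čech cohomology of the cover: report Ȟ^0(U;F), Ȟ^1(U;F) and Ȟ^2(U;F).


nonempty overlaps:
  W12={t10,t11} W14={t3,t8} W23={t12,t13} W34={t2,t9,t14}
C dims 4,4; δ0: rk_F2 3
degree 0: 4−3−0 = 1 → Ȟ^0 ≅ Z/2
degree 1: 4−0−3 = 1 → Ȟ^1 ≅ Z/2
degree 2: 0−0−0 = 0 → Ȟ^2 ≅ 0

Ȟ^0 ≅ Z/2,  Ȟ^1 ≅ Z/2,  Ȟ^2 ≅ 0
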